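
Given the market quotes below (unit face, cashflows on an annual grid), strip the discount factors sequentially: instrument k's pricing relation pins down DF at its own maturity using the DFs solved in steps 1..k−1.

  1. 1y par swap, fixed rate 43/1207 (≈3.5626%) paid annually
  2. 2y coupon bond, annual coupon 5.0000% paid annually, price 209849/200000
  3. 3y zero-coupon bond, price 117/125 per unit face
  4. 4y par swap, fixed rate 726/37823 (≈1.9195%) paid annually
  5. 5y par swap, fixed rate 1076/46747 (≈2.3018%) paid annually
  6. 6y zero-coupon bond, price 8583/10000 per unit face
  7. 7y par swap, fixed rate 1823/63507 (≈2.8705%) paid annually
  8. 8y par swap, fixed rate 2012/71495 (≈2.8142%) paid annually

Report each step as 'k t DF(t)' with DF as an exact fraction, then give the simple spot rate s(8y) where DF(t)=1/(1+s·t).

1 1 1207/1250
2 2 9533/10000
3 3 117/125
4 4 4637/5000
5 5 2231/2500
6 6 8583/10000
7 7 8177/10000
8 8 1997/2500
s(8y) = (1/(1997/2500) − 1)/(8) = 503/15976 ≈ 3.1485%

step 1 [1y] swap r/1=43/1207: DF=(1 − 43/1207·(0))/(1+43/1207) = 1207/1250 ≈ 0.965600
step 2 [2y] bond c/1=1/20: DF=(209849/200000 − 1/20·(0.965600))/(1+1/20) = 9533/10000 ≈ 0.953300
step 3 [3y] zero: DF = P = 117/125 ≈ 0.936000
step 4 [4y] swap r/1=726/37823: DF=(1 − 726/37823·(0.965600+0.953300+0.936000))/(1+726/37823) = 4637/5000 ≈ 0.927400
step 5 [5y] swap r/1=1076/46747: DF=(1 − 1076/46747·(0.965600+0.953300+0.936000+0.927400))/(1+1076/46747) = 2231/2500 ≈ 0.892400
step 6 [6y] zero: DF = P = 8583/10000 ≈ 0.858300
step 7 [7y] swap r/1=1823/63507: DF=(1 − 1823/63507·(0.965600+0.953300+0.936000+0.927400+0.892400+0.858300))/(1+1823/63507) = 8177/10000 ≈ 0.817700
step 8 [8y] swap r/1=2012/71495: DF=(1 − 2012/71495·(0.965600+0.953300+0.936000+0.927400+0.892400+0.858300+0.817700))/(1+2012/71495) = 1997/2500 ≈ 0.798800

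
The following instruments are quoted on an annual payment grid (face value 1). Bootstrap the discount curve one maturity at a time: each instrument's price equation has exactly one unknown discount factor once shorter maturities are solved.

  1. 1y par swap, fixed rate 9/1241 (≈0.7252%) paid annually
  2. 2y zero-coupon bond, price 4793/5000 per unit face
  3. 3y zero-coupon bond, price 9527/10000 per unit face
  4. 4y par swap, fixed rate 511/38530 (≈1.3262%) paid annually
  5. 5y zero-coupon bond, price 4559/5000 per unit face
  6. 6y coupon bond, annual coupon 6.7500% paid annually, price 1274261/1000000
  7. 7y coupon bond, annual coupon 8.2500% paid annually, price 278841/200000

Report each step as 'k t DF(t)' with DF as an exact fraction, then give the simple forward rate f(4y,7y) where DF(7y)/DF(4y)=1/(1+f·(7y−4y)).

1 1 1241/1250
2 2 4793/5000
3 3 9527/10000
4 4 9489/10000
5 5 4559/5000
6 6 2231/2500
7 7 1071/1250
f(4y,7y) = ((9489/10000)/(1071/1250) − 1)/(3) = 307/8568 ≈ 3.5831%

step 1 [1y] swap r/1=9/1241: DF=(1 − 9/1241·(0))/(1+9/1241) = 1241/1250 ≈ 0.992800
step 2 [2y] zero: DF = P = 4793/5000 ≈ 0.958600
step 3 [3y] zero: DF = P = 9527/10000 ≈ 0.952700
step 4 [4y] swap r/1=511/38530: DF=(1 − 511/38530·(0.992800+0.958600+0.952700))/(1+511/38530) = 9489/10000 ≈ 0.948900
step 5 [5y] zero: DF = P = 4559/5000 ≈ 0.911800
step 6 [6y] bond c/1=27/400: DF=(1274261/1000000 − 27/400·(0.992800+0.958600+0.952700+0.948900+0.911800))/(1+27/400) = 2231/2500 ≈ 0.892400
step 7 [7y] bond c/1=33/400: DF=(278841/200000 − 33/400·(0.992800+0.958600+0.952700+0.948900+0.911800+0.892400))/(1+33/400) = 1071/1250 ≈ 0.856800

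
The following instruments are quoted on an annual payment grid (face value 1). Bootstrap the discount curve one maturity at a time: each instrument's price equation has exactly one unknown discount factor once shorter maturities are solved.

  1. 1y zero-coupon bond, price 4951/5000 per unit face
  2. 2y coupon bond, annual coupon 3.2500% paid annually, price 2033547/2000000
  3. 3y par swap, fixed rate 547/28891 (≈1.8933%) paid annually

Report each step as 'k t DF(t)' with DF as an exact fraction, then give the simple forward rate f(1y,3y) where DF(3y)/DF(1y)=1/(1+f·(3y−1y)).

1 1 4951/5000
2 2 596/625
3 3 9453/10000
f(1y,3y) = ((4951/5000)/(9453/10000) − 1)/(2) = 449/18906 ≈ 2.3749%

step 1 [1y] zero: DF = P = 4951/5000 ≈ 0.990200
step 2 [2y] bond c/1=13/400: DF=(2033547/2000000 − 13/400·(0.990200))/(1+13/400) = 596/625 ≈ 0.953600
step 3 [3y] swap r/1=547/28891: DF=(1 − 547/28891·(0.990200+0.953600))/(1+547/28891) = 9453/10000 ≈ 0.945300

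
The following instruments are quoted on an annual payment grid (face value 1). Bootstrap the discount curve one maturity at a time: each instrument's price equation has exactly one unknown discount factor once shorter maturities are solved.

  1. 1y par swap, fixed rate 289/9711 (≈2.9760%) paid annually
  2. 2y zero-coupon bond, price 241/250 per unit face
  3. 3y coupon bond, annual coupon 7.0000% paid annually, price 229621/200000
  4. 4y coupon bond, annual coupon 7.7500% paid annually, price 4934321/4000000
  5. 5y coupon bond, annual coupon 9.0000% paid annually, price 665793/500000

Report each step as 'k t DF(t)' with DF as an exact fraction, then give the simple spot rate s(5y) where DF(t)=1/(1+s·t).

1 1 9711/10000
2 2 241/250
3 3 1183/1250
4 4 586/625
5 5 9063/10000
s(5y) = (1/(9063/10000) − 1)/(5) = 937/45315 ≈ 2.0677%

step 1 [1y] swap r/1=289/9711: DF=(1 − 289/9711·(0))/(1+289/9711) = 9711/10000 ≈ 0.971100
step 2 [2y] zero: DF = P = 241/250 ≈ 0.964000
step 3 [3y] bond c/1=7/100: DF=(229621/200000 − 7/100·(0.971100+0.964000))/(1+7/100) = 1183/1250 ≈ 0.946400
step 4 [4y] bond c/1=31/400: DF=(4934321/4000000 − 31/400·(0.971100+0.964000+0.946400))/(1+31/400) = 586/625 ≈ 0.937600
step 5 [5y] bond c/1=9/100: DF=(665793/500000 − 9/100·(0.971100+0.964000+0.946400+0.937600))/(1+9/100) = 9063/10000 ≈ 0.906300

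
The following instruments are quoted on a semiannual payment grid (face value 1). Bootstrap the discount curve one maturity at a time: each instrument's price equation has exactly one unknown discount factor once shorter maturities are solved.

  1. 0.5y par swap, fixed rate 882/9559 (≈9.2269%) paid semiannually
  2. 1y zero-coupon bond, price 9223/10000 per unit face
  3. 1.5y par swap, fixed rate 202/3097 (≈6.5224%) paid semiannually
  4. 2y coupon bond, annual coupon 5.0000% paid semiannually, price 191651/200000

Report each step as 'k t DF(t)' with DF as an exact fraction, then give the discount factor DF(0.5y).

step 1 [0.5y] swap r/2=441/9559: DF=(1 − 441/9559·(0))/(1+441/9559) = 9559/10000 ≈ 0.955900
step 2 [1y] zero: DF = P = 9223/10000 ≈ 0.922300
step 3 [1.5y] swap r/2=101/3097: DF=(1 − 101/3097·(0.955900+0.922300))/(1+101/3097) = 9091/10000 ≈ 0.909100
step 4 [2y] bond c/2=1/40: DF=(191651/200000 − 1/40·(0.955900+0.922300+0.909100))/(1+1/40) = 8669/10000 ≈ 0.866900

1 1/2 9559/10000
2 1 9223/10000
3 3/2 9091/10000
4 2 8669/10000
DF(0.5y) = 9559/10000 ≈ 0.955900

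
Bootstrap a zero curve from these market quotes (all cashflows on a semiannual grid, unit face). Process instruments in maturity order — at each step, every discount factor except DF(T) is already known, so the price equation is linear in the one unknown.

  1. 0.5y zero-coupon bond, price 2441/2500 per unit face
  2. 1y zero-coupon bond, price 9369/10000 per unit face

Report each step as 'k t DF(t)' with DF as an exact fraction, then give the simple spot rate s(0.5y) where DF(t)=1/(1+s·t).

step 1 [0.5y] zero: DF = P = 2441/2500 ≈ 0.976400
step 2 [1y] zero: DF = P = 9369/10000 ≈ 0.936900

1 1/2 2441/2500
2 1 9369/10000
s(0.5y) = (1/(2441/2500) − 1)/(1/2) = 118/2441 ≈ 4.8341%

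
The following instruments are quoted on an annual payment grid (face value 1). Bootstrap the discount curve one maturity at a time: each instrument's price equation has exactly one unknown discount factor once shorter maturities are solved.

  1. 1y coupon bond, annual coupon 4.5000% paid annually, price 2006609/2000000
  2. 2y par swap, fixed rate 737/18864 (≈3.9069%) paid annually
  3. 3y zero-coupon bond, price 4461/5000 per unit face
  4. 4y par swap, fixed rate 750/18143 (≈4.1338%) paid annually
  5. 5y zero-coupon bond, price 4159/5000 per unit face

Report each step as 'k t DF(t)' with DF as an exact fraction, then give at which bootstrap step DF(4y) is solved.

1 1 9601/10000
2 2 9263/10000
3 3 4461/5000
4 4 17/20
5 5 4159/5000
DF(4y) is solved at step 4

step 1 [1y] bond c/1=9/200: DF=(2006609/2000000 − 9/200·(0))/(1+9/200) = 9601/10000 ≈ 0.960100
step 2 [2y] swap r/1=737/18864: DF=(1 − 737/18864·(0.960100))/(1+737/18864) = 9263/10000 ≈ 0.926300
step 3 [3y] zero: DF = P = 4461/5000 ≈ 0.892200
step 4 [4y] swap r/1=750/18143: DF=(1 − 750/18143·(0.960100+0.926300+0.892200))/(1+750/18143) = 17/20 ≈ 0.850000
step 5 [5y] zero: DF = P = 4159/5000 ≈ 0.831800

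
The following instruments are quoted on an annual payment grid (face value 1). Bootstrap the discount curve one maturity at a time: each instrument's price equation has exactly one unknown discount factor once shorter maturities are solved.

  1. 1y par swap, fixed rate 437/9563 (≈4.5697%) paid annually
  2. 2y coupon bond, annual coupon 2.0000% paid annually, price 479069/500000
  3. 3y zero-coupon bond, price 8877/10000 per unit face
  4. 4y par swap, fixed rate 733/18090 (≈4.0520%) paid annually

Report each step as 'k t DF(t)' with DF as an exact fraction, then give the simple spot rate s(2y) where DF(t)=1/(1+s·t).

step 1 [1y] swap r/1=437/9563: DF=(1 − 437/9563·(0))/(1+437/9563) = 9563/10000 ≈ 0.956300
step 2 [2y] bond c/1=1/50: DF=(479069/500000 − 1/50·(0.956300))/(1+1/50) = 4603/5000 ≈ 0.920600
step 3 [3y] zero: DF = P = 8877/10000 ≈ 0.887700
step 4 [4y] swap r/1=733/18090: DF=(1 − 733/18090·(0.956300+0.920600+0.887700))/(1+733/18090) = 4267/5000 ≈ 0.853400

1 1 9563/10000
2 2 4603/5000
3 3 8877/10000
4 4 4267/5000
s(2y) = (1/(4603/5000) − 1)/(2) = 397/9206 ≈ 4.3124%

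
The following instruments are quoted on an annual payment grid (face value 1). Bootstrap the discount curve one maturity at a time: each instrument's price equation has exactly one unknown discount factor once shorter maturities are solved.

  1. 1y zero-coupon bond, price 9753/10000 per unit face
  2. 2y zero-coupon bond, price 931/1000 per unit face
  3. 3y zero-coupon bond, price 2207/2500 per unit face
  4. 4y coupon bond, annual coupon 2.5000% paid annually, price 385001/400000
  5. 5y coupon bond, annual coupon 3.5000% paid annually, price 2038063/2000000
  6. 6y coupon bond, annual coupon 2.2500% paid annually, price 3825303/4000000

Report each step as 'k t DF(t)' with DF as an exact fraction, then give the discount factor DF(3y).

step 1 [1y] zero: DF = P = 9753/10000 ≈ 0.975300
step 2 [2y] zero: DF = P = 931/1000 ≈ 0.931000
step 3 [3y] zero: DF = P = 2207/2500 ≈ 0.882800
step 4 [4y] bond c/1=1/40: DF=(385001/400000 − 1/40·(0.975300+0.931000+0.882800))/(1+1/40) = 871/1000 ≈ 0.871000
step 5 [5y] bond c/1=7/200: DF=(2038063/2000000 − 7/200·(0.975300+0.931000+0.882800+0.871000))/(1+7/200) = 538/625 ≈ 0.860800
step 6 [6y] bond c/1=9/400: DF=(3825303/4000000 − 9/400·(0.975300+0.931000+0.882800+0.871000+0.860800))/(1+9/400) = 4179/5000 ≈ 0.835800

1 1 9753/10000
2 2 931/1000
3 3 2207/2500
4 4 871/1000
5 5 538/625
6 6 4179/5000
DF(3y) = 2207/2500 ≈ 0.882800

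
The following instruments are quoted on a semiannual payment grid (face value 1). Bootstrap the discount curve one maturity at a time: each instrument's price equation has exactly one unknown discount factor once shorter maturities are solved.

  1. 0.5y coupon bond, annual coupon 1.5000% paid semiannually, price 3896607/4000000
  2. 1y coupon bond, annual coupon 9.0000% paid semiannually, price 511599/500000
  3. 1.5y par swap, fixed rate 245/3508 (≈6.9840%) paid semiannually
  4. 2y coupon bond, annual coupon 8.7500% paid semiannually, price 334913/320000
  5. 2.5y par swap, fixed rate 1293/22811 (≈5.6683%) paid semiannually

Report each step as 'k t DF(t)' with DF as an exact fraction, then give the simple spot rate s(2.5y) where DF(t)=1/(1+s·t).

step 1 [0.5y] bond c/2=3/400: DF=(3896607/4000000 − 3/400·(0))/(1+3/400) = 9669/10000 ≈ 0.966900
step 2 [1y] bond c/2=9/200: DF=(511599/500000 − 9/200·(0.966900))/(1+9/200) = 15/16 ≈ 0.937500
step 3 [1.5y] swap r/2=245/7016: DF=(1 − 245/7016·(0.966900+0.937500))/(1+245/7016) = 451/500 ≈ 0.902000
step 4 [2y] bond c/2=7/160: DF=(334913/320000 − 7/160·(0.966900+0.937500+0.902000))/(1+7/160) = 8851/10000 ≈ 0.885100
step 5 [2.5y] swap r/2=1293/45622: DF=(1 − 1293/45622·(0.966900+0.937500+0.902000+0.885100))/(1+1293/45622) = 8707/10000 ≈ 0.870700

1 1/2 9669/10000
2 1 15/16
3 3/2 451/500
4 2 8851/10000
5 5/2 8707/10000
s(2.5y) = (1/(8707/10000) − 1)/(5/2) = 2586/43535 ≈ 5.9400%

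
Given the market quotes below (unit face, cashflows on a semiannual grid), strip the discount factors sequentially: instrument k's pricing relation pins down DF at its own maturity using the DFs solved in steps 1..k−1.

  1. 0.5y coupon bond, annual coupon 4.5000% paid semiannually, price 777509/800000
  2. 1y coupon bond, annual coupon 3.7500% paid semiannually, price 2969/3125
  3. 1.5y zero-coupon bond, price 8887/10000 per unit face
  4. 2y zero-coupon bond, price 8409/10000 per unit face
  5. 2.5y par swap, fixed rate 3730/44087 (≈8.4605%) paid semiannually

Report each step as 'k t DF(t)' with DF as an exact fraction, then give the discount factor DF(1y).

step 1 [0.5y] bond c/2=9/400: DF=(777509/800000 − 9/400·(0))/(1+9/400) = 1901/2000 ≈ 0.950500
step 2 [1y] bond c/2=3/160: DF=(2969/3125 − 3/160·(0.950500))/(1+3/160) = 9151/10000 ≈ 0.915100
step 3 [1.5y] zero: DF = P = 8887/10000 ≈ 0.888700
step 4 [2y] zero: DF = P = 8409/10000 ≈ 0.840900
step 5 [2.5y] swap r/2=1865/44087: DF=(1 − 1865/44087·(0.950500+0.915100+0.888700+0.840900))/(1+1865/44087) = 1627/2000 ≈ 0.813500

1 1/2 1901/2000
2 1 9151/10000
3 3/2 8887/10000
4 2 8409/10000
5 5/2 1627/2000
DF(1y) = 9151/10000 ≈ 0.915100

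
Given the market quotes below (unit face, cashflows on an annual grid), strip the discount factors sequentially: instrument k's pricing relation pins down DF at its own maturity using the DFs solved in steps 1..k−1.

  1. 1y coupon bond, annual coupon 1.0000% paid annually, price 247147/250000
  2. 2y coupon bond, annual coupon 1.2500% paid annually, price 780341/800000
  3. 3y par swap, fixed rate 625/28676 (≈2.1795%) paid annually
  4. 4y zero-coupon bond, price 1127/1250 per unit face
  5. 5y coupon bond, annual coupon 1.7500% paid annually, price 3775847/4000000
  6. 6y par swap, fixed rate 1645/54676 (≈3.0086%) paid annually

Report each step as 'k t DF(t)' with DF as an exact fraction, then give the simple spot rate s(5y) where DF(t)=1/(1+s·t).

1 1 2447/2500
2 2 9513/10000
3 3 15/16
4 4 1127/1250
5 5 8629/10000
6 6 1671/2000
s(5y) = (1/(8629/10000) − 1)/(5) = 1371/43145 ≈ 3.1777%

step 1 [1y] bond c/1=1/100: DF=(247147/250000 − 1/100·(0))/(1+1/100) = 2447/2500 ≈ 0.978800
step 2 [2y] bond c/1=1/80: DF=(780341/800000 − 1/80·(0.978800))/(1+1/80) = 9513/10000 ≈ 0.951300
step 3 [3y] swap r/1=625/28676: DF=(1 − 625/28676·(0.978800+0.951300))/(1+625/28676) = 15/16 ≈ 0.937500
step 4 [4y] zero: DF = P = 1127/1250 ≈ 0.901600
step 5 [5y] bond c/1=7/400: DF=(3775847/4000000 − 7/400·(0.978800+0.951300+0.937500+0.901600))/(1+7/400) = 8629/10000 ≈ 0.862900
step 6 [6y] swap r/1=1645/54676: DF=(1 − 1645/54676·(0.978800+0.951300+0.937500+0.901600+0.862900))/(1+1645/54676) = 1671/2000 ≈ 0.835500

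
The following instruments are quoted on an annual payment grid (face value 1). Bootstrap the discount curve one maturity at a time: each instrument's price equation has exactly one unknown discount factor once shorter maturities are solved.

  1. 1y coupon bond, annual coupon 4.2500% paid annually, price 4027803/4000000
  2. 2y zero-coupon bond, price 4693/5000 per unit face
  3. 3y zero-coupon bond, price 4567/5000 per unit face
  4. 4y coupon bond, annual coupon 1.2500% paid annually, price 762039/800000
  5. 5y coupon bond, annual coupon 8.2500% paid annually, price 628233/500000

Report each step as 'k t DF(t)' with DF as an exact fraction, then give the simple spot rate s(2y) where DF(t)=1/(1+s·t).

step 1 [1y] bond c/1=17/400: DF=(4027803/4000000 − 17/400·(0))/(1+17/400) = 9659/10000 ≈ 0.965900
step 2 [2y] zero: DF = P = 4693/5000 ≈ 0.938600
step 3 [3y] zero: DF = P = 4567/5000 ≈ 0.913400
step 4 [4y] bond c/1=1/80: DF=(762039/800000 − 1/80·(0.965900+0.938600+0.913400))/(1+1/80) = 453/500 ≈ 0.906000
step 5 [5y] bond c/1=33/400: DF=(628233/500000 − 33/400·(0.965900+0.938600+0.913400+0.906000))/(1+33/400) = 8769/10000 ≈ 0.876900

1 1 9659/10000
2 2 4693/5000
3 3 4567/5000
4 4 453/500
5 5 8769/10000
s(2y) = (1/(4693/5000) − 1)/(2) = 307/9386 ≈ 3.2708%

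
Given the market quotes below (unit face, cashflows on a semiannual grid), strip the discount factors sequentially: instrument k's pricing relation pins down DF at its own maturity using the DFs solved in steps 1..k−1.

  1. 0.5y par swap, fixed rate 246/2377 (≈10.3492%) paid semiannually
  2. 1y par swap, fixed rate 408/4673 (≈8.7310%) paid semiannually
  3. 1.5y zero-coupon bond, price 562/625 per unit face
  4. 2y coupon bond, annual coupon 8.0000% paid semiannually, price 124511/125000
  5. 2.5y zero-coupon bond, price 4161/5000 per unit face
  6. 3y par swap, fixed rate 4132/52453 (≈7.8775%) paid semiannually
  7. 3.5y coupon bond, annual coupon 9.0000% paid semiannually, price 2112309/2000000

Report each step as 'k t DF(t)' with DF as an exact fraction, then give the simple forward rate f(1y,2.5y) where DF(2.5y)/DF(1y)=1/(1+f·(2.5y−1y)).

1 1/2 2377/2500
2 1 574/625
3 3/2 562/625
4 2 8513/10000
5 5/2 4161/5000
6 3 3967/5000
7 7/2 981/1250
f(1y,2.5y) = ((574/625)/(4161/5000) − 1)/(3/2) = 862/12483 ≈ 6.9054%

step 1 [0.5y] swap r/2=123/2377: DF=(1 − 123/2377·(0))/(1+123/2377) = 2377/2500 ≈ 0.950800
step 2 [1y] swap r/2=204/4673: DF=(1 − 204/4673·(0.950800))/(1+204/4673) = 574/625 ≈ 0.918400
step 3 [1.5y] zero: DF = P = 562/625 ≈ 0.899200
step 4 [2y] bond c/2=1/25: DF=(124511/125000 − 1/25·(0.950800+0.918400+0.899200))/(1+1/25) = 8513/10000 ≈ 0.851300
step 5 [2.5y] zero: DF = P = 4161/5000 ≈ 0.832200
step 6 [3y] swap r/2=2066/52453: DF=(1 − 2066/52453·(0.950800+0.918400+0.899200+0.851300+0.832200))/(1+2066/52453) = 3967/5000 ≈ 0.793400
step 7 [3.5y] bond c/2=9/200: DF=(2112309/2000000 − 9/200·(0.950800+0.918400+0.899200+0.851300+0.832200+0.793400))/(1+9/200) = 981/1250 ≈ 0.784800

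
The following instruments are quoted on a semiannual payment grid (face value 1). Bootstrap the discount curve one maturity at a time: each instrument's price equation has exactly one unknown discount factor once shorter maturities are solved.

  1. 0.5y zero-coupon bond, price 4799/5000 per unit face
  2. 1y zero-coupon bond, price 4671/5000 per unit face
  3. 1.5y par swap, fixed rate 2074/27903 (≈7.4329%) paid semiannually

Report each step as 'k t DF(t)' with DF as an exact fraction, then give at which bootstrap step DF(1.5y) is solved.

1 1/2 4799/5000
2 1 4671/5000
3 3/2 8963/10000
DF(1.5y) is solved at step 3

step 1 [0.5y] zero: DF = P = 4799/5000 ≈ 0.959800
step 2 [1y] zero: DF = P = 4671/5000 ≈ 0.934200
step 3 [1.5y] swap r/2=1037/27903: DF=(1 − 1037/27903·(0.959800+0.934200))/(1+1037/27903) = 8963/10000 ≈ 0.896300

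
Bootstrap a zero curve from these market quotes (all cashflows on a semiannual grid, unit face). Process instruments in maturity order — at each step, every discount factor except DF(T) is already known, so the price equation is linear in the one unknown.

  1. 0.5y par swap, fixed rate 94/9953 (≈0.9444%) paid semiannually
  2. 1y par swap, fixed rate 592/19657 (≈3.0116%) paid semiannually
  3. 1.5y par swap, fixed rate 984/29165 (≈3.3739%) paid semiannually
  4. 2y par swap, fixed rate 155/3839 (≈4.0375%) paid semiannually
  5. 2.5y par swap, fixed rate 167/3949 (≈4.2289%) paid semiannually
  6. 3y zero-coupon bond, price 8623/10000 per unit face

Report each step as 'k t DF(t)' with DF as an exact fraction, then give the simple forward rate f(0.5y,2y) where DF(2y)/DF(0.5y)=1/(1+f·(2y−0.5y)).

1 1/2 9953/10000
2 1 1213/1250
3 3/2 2377/2500
4 2 369/400
5 5/2 4499/5000
6 3 8623/10000
f(0.5y,2y) = ((9953/10000)/(369/400) − 1)/(3/2) = 1456/27675 ≈ 5.2611%

step 1 [0.5y] swap r/2=47/9953: DF=(1 − 47/9953·(0))/(1+47/9953) = 9953/10000 ≈ 0.995300
step 2 [1y] swap r/2=296/19657: DF=(1 − 296/19657·(0.995300))/(1+296/19657) = 1213/1250 ≈ 0.970400
step 3 [1.5y] swap r/2=492/29165: DF=(1 − 492/29165·(0.995300+0.970400))/(1+492/29165) = 2377/2500 ≈ 0.950800
step 4 [2y] swap r/2=155/7678: DF=(1 − 155/7678·(0.995300+0.970400+0.950800))/(1+155/7678) = 369/400 ≈ 0.922500
step 5 [2.5y] swap r/2=167/7898: DF=(1 − 167/7898·(0.995300+0.970400+0.950800+0.922500))/(1+167/7898) = 4499/5000 ≈ 0.899800
step 6 [3y] zero: DF = P = 8623/10000 ≈ 0.862300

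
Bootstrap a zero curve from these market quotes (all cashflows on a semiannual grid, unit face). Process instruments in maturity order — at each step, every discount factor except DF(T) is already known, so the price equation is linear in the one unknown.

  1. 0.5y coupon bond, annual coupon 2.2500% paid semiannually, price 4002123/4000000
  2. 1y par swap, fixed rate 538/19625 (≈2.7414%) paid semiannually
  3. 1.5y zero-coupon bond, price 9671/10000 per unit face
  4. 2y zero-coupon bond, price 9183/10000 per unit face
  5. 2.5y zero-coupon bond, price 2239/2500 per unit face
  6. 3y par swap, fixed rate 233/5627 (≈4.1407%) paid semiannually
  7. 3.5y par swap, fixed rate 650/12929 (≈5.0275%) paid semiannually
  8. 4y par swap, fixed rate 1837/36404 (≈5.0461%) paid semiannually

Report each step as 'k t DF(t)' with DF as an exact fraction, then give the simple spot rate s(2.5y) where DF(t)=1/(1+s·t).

step 1 [0.5y] bond c/2=9/800: DF=(4002123/4000000 − 9/800·(0))/(1+9/800) = 4947/5000 ≈ 0.989400
step 2 [1y] swap r/2=269/19625: DF=(1 − 269/19625·(0.989400))/(1+269/19625) = 9731/10000 ≈ 0.973100
step 3 [1.5y] zero: DF = P = 9671/10000 ≈ 0.967100
step 4 [2y] zero: DF = P = 9183/10000 ≈ 0.918300
step 5 [2.5y] zero: DF = P = 2239/2500 ≈ 0.895600
step 6 [3y] swap r/2=233/11254: DF=(1 − 233/11254·(0.989400+0.973100+0.967100+0.918300+0.895600))/(1+233/11254) = 1767/2000 ≈ 0.883500
step 7 [3.5y] swap r/2=325/12929: DF=(1 − 325/12929·(0.989400+0.973100+0.967100+0.918300+0.895600+0.883500))/(1+325/12929) = 67/80 ≈ 0.837500
step 8 [4y] swap r/2=1837/72808: DF=(1 − 1837/72808·(0.989400+0.973100+0.967100+0.918300+0.895600+0.883500+0.837500))/(1+1837/72808) = 8163/10000 ≈ 0.816300

1 1/2 4947/5000
2 1 9731/10000
3 3/2 9671/10000
4 2 9183/10000
5 5/2 2239/2500
6 3 1767/2000
7 7/2 67/80
8 4 8163/10000
s(2.5y) = (1/(2239/2500) − 1)/(5/2) = 522/11195 ≈ 4.6628%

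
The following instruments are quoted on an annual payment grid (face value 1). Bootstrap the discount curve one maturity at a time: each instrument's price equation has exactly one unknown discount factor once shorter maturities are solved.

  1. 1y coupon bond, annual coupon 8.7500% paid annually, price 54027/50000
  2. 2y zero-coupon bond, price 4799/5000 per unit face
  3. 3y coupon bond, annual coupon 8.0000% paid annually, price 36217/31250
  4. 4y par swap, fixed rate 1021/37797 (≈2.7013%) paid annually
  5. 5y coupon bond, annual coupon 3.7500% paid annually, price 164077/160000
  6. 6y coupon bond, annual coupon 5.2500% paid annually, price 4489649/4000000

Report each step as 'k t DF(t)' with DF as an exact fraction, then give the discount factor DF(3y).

1 1 621/625
2 2 4799/5000
3 3 2321/2500
4 4 8979/10000
5 5 4259/5000
6 6 4177/5000
DF(3y) = 2321/2500 ≈ 0.928400

step 1 [1y] bond c/1=7/80: DF=(54027/50000 − 7/80·(0))/(1+7/80) = 621/625 ≈ 0.993600
step 2 [2y] zero: DF = P = 4799/5000 ≈ 0.959800
step 3 [3y] bond c/1=2/25: DF=(36217/31250 − 2/25·(0.993600+0.959800))/(1+2/25) = 2321/2500 ≈ 0.928400
step 4 [4y] swap r/1=1021/37797: DF=(1 − 1021/37797·(0.993600+0.959800+0.928400))/(1+1021/37797) = 8979/10000 ≈ 0.897900
step 5 [5y] bond c/1=3/80: DF=(164077/160000 − 3/80·(0.993600+0.959800+0.928400+0.897900))/(1+3/80) = 4259/5000 ≈ 0.851800
step 6 [6y] bond c/1=21/400: DF=(4489649/4000000 − 21/400·(0.993600+0.959800+0.928400+0.897900+0.851800))/(1+21/400) = 4177/5000 ≈ 0.835400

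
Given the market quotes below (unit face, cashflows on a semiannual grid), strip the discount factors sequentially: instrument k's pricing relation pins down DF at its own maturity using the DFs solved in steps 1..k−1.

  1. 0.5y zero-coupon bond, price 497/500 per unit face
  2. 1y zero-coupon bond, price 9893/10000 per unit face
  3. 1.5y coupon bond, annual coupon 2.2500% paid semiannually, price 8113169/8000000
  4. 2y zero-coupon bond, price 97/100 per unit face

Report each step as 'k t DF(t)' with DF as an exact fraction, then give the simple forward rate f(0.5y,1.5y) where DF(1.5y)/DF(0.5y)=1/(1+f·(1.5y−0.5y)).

1 1/2 497/500
2 1 9893/10000
3 3/2 613/625
4 2 97/100
f(0.5y,1.5y) = ((497/500)/(613/625) − 1)/(1) = 33/2452 ≈ 1.3458%

step 1 [0.5y] zero: DF = P = 497/500 ≈ 0.994000
step 2 [1y] zero: DF = P = 9893/10000 ≈ 0.989300
step 3 [1.5y] bond c/2=9/800: DF=(8113169/8000000 − 9/800·(0.994000+0.989300))/(1+9/800) = 613/625 ≈ 0.980800
step 4 [2y] zero: DF = P = 97/100 ≈ 0.970000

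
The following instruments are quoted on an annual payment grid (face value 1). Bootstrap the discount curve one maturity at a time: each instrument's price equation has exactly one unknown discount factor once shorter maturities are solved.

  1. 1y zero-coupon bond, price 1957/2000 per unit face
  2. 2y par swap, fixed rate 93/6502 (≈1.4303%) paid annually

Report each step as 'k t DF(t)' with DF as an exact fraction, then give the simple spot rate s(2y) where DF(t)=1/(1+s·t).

1 1 1957/2000
2 2 9721/10000
s(2y) = (1/(9721/10000) − 1)/(2) = 279/19442 ≈ 1.4350%

step 1 [1y] zero: DF = P = 1957/2000 ≈ 0.978500
step 2 [2y] swap r/1=93/6502: DF=(1 − 93/6502·(0.978500))/(1+93/6502) = 9721/10000 ≈ 0.972100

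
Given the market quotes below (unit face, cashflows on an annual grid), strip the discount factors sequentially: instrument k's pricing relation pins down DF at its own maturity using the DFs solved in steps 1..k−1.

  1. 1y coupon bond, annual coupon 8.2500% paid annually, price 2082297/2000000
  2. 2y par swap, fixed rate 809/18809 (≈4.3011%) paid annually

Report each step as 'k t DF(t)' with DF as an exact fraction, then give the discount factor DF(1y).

1 1 4809/5000
2 2 9191/10000
DF(1y) = 4809/5000 ≈ 0.961800

step 1 [1y] bond c/1=33/400: DF=(2082297/2000000 − 33/400·(0))/(1+33/400) = 4809/5000 ≈ 0.961800
step 2 [2y] swap r/1=809/18809: DF=(1 − 809/18809·(0.961800))/(1+809/18809) = 9191/10000 ≈ 0.919100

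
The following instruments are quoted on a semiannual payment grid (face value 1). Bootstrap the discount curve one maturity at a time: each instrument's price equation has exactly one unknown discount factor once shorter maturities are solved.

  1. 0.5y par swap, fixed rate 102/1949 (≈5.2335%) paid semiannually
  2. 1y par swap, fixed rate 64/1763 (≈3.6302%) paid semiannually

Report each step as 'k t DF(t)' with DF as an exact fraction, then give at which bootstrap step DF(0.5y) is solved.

step 1 [0.5y] swap r/2=51/1949: DF=(1 − 51/1949·(0))/(1+51/1949) = 1949/2000 ≈ 0.974500
step 2 [1y] swap r/2=32/1763: DF=(1 − 32/1763·(0.974500))/(1+32/1763) = 603/625 ≈ 0.964800

1 1/2 1949/2000
2 1 603/625
DF(0.5y) is solved at step 1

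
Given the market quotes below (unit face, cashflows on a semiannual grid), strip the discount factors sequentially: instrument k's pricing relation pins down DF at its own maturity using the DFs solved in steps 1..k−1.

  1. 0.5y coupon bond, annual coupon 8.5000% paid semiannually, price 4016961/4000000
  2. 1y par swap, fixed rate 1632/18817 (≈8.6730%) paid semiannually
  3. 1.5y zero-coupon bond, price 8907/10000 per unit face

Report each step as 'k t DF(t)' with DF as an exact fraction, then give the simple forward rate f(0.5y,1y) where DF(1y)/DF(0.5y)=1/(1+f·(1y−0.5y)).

1 1/2 9633/10000
2 1 574/625
3 3/2 8907/10000
f(0.5y,1y) = ((9633/10000)/(574/625) − 1)/(1/2) = 449/4592 ≈ 9.7779%

step 1 [0.5y] bond c/2=17/400: DF=(4016961/4000000 − 17/400·(0))/(1+17/400) = 9633/10000 ≈ 0.963300
step 2 [1y] swap r/2=816/18817: DF=(1 − 816/18817·(0.963300))/(1+816/18817) = 574/625 ≈ 0.918400
step 3 [1.5y] zero: DF = P = 8907/10000 ≈ 0.890700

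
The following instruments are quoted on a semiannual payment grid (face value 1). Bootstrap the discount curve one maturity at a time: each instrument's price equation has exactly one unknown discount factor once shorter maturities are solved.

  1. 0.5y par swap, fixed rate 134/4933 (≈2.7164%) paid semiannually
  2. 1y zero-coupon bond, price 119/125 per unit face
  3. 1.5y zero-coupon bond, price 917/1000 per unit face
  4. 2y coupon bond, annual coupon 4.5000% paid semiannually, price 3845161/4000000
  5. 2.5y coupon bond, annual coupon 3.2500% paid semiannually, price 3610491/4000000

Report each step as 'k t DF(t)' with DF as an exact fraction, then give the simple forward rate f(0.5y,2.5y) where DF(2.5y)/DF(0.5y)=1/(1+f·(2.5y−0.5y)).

step 1 [0.5y] swap r/2=67/4933: DF=(1 − 67/4933·(0))/(1+67/4933) = 4933/5000 ≈ 0.986600
step 2 [1y] zero: DF = P = 119/125 ≈ 0.952000
step 3 [1.5y] zero: DF = P = 917/1000 ≈ 0.917000
step 4 [2y] bond c/2=9/400: DF=(3845161/4000000 − 9/400·(0.986600+0.952000+0.917000))/(1+9/400) = 8773/10000 ≈ 0.877300
step 5 [2.5y] bond c/2=13/800: DF=(3610491/4000000 − 13/800·(0.986600+0.952000+0.917000+0.877300))/(1+13/800) = 1657/2000 ≈ 0.828500

1 1/2 4933/5000
2 1 119/125
3 3/2 917/1000
4 2 8773/10000
5 5/2 1657/2000
f(0.5y,2.5y) = ((4933/5000)/(1657/2000) − 1)/(2) = 1581/16570 ≈ 9.5413%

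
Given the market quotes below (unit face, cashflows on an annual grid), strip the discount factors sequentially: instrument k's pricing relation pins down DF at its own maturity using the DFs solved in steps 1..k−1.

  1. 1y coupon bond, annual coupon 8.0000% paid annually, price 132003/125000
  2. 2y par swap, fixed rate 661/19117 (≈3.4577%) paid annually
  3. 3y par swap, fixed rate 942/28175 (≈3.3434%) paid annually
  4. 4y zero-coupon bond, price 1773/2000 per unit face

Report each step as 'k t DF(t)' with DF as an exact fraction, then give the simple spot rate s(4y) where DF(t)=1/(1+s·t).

step 1 [1y] bond c/1=2/25: DF=(132003/125000 − 2/25·(0))/(1+2/25) = 4889/5000 ≈ 0.977800
step 2 [2y] swap r/1=661/19117: DF=(1 − 661/19117·(0.977800))/(1+661/19117) = 9339/10000 ≈ 0.933900
step 3 [3y] swap r/1=942/28175: DF=(1 − 942/28175·(0.977800+0.933900))/(1+942/28175) = 4529/5000 ≈ 0.905800
step 4 [4y] zero: DF = P = 1773/2000 ≈ 0.886500

1 1 4889/5000
2 2 9339/10000
3 3 4529/5000
4 4 1773/2000
s(4y) = (1/(1773/2000) − 1)/(4) = 227/7092 ≈ 3.2008%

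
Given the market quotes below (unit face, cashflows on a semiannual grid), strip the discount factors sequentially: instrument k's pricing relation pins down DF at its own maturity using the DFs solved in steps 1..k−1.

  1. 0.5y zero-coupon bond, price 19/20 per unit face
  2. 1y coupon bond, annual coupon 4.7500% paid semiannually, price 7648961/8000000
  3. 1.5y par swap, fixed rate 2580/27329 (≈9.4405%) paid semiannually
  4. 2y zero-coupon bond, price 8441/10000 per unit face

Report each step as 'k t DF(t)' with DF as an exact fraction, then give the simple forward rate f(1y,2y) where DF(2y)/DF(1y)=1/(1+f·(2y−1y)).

1 1/2 19/20
2 1 9119/10000
3 3/2 871/1000
4 2 8441/10000
f(1y,2y) = ((9119/10000)/(8441/10000) − 1)/(1) = 678/8441 ≈ 8.0322%

step 1 [0.5y] zero: DF = P = 19/20 ≈ 0.950000
step 2 [1y] bond c/2=19/800: DF=(7648961/8000000 − 19/800·(0.950000))/(1+19/800) = 9119/10000 ≈ 0.911900
step 3 [1.5y] swap r/2=1290/27329: DF=(1 − 1290/27329·(0.950000+0.911900))/(1+1290/27329) = 871/1000 ≈ 0.871000
step 4 [2y] zero: DF = P = 8441/10000 ≈ 0.844100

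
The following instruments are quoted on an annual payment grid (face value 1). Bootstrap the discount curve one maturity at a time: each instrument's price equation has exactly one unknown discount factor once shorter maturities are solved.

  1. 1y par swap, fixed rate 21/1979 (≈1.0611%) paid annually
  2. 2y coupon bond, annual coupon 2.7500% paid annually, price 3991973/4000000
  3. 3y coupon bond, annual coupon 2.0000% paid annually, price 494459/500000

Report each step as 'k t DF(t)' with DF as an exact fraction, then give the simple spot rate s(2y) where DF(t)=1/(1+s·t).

1 1 1979/2000
2 2 1181/1250
3 3 2329/2500
s(2y) = (1/(1181/1250) − 1)/(2) = 69/2362 ≈ 2.9213%

step 1 [1y] swap r/1=21/1979: DF=(1 − 21/1979·(0))/(1+21/1979) = 1979/2000 ≈ 0.989500
step 2 [2y] bond c/1=11/400: DF=(3991973/4000000 − 11/400·(0.989500))/(1+11/400) = 1181/1250 ≈ 0.944800
step 3 [3y] bond c/1=1/50: DF=(494459/500000 − 1/50·(0.989500+0.944800))/(1+1/50) = 2329/2500 ≈ 0.931600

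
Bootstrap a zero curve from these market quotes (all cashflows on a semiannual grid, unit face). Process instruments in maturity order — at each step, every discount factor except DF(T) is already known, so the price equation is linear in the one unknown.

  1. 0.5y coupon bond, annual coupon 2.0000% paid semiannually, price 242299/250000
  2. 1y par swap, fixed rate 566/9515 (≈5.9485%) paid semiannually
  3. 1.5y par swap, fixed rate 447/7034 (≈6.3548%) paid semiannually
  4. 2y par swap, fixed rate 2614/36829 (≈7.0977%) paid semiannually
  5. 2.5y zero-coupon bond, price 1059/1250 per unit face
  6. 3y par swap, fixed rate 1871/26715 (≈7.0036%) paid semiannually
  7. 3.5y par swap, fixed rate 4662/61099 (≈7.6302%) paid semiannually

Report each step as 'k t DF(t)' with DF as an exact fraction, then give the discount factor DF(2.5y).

1 1/2 2399/2500
2 1 4717/5000
3 3/2 4553/5000
4 2 8693/10000
5 5/2 1059/1250
6 3 8129/10000
7 7/2 7669/10000
DF(2.5y) = 1059/1250 ≈ 0.847200

step 1 [0.5y] bond c/2=1/100: DF=(242299/250000 − 1/100·(0))/(1+1/100) = 2399/2500 ≈ 0.959600
step 2 [1y] swap r/2=283/9515: DF=(1 − 283/9515·(0.959600))/(1+283/9515) = 4717/5000 ≈ 0.943400
step 3 [1.5y] swap r/2=447/14068: DF=(1 − 447/14068·(0.959600+0.943400))/(1+447/14068) = 4553/5000 ≈ 0.910600
step 4 [2y] swap r/2=1307/36829: DF=(1 − 1307/36829·(0.959600+0.943400+0.910600))/(1+1307/36829) = 8693/10000 ≈ 0.869300
step 5 [2.5y] zero: DF = P = 1059/1250 ≈ 0.847200
step 6 [3y] swap r/2=1871/53430: DF=(1 − 1871/53430·(0.959600+0.943400+0.910600+0.869300+0.847200))/(1+1871/53430) = 8129/10000 ≈ 0.812900
step 7 [3.5y] swap r/2=2331/61099: DF=(1 − 2331/61099·(0.959600+0.943400+0.910600+0.869300+0.847200+0.812900))/(1+2331/61099) = 7669/10000 ≈ 0.766900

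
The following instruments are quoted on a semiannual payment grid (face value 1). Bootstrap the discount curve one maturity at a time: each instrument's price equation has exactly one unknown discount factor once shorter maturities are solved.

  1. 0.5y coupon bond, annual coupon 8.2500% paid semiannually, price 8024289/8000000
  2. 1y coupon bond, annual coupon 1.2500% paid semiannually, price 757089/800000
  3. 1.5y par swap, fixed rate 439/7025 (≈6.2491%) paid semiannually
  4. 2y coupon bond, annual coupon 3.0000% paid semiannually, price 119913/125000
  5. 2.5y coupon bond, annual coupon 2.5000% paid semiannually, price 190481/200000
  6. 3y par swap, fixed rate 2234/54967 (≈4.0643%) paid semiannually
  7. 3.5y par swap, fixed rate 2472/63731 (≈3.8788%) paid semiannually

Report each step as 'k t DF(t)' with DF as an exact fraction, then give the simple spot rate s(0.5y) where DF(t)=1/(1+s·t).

step 1 [0.5y] bond c/2=33/800: DF=(8024289/8000000 − 33/800·(0))/(1+33/800) = 9633/10000 ≈ 0.963300
step 2 [1y] bond c/2=1/160: DF=(757089/800000 − 1/160·(0.963300))/(1+1/160) = 1869/2000 ≈ 0.934500
step 3 [1.5y] swap r/2=439/14050: DF=(1 − 439/14050·(0.963300+0.934500))/(1+439/14050) = 4561/5000 ≈ 0.912200
step 4 [2y] bond c/2=3/200: DF=(119913/125000 − 3/200·(0.963300+0.934500+0.912200))/(1+3/200) = 2259/2500 ≈ 0.903600
step 5 [2.5y] bond c/2=1/80: DF=(190481/200000 − 1/80·(0.963300+0.934500+0.912200+0.903600))/(1+1/80) = 2237/2500 ≈ 0.894800
step 6 [3y] swap r/2=1117/54967: DF=(1 − 1117/54967·(0.963300+0.934500+0.912200+0.903600+0.894800))/(1+1117/54967) = 8883/10000 ≈ 0.888300
step 7 [3.5y] swap r/2=1236/63731: DF=(1 − 1236/63731·(0.963300+0.934500+0.912200+0.903600+0.894800+0.888300))/(1+1236/63731) = 2191/2500 ≈ 0.876400

1 1/2 9633/10000
2 1 1869/2000
3 3/2 4561/5000
4 2 2259/2500
5 5/2 2237/2500
6 3 8883/10000
7 7/2 2191/2500
s(0.5y) = (1/(9633/10000) − 1)/(1/2) = 734/9633 ≈ 7.6196%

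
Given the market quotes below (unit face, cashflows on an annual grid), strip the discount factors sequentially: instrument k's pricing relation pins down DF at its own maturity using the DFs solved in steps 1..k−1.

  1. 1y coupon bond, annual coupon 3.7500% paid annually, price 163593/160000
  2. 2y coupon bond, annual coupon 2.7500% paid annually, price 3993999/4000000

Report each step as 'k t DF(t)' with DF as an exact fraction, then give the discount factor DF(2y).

step 1 [1y] bond c/1=3/80: DF=(163593/160000 − 3/80·(0))/(1+3/80) = 1971/2000 ≈ 0.985500
step 2 [2y] bond c/1=11/400: DF=(3993999/4000000 − 11/400·(0.985500))/(1+11/400) = 4727/5000 ≈ 0.945400

1 1 1971/2000
2 2 4727/5000
DF(2y) = 4727/5000 ≈ 0.945400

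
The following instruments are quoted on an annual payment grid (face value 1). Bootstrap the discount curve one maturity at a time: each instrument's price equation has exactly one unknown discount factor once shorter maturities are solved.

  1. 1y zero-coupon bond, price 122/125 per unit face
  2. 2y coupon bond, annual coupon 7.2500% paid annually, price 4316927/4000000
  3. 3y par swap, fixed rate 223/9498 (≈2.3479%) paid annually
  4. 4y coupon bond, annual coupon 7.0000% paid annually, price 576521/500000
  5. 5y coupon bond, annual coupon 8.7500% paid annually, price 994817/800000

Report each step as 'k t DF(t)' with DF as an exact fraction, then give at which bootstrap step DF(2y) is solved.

1 1 122/125
2 2 9403/10000
3 3 9331/10000
4 4 557/625
5 5 337/400
DF(2y) is solved at step 2

step 1 [1y] zero: DF = P = 122/125 ≈ 0.976000
step 2 [2y] bond c/1=29/400: DF=(4316927/4000000 − 29/400·(0.976000))/(1+29/400) = 9403/10000 ≈ 0.940300
step 3 [3y] swap r/1=223/9498: DF=(1 − 223/9498·(0.976000+0.940300))/(1+223/9498) = 9331/10000 ≈ 0.933100
step 4 [4y] bond c/1=7/100: DF=(576521/500000 − 7/100·(0.976000+0.940300+0.933100))/(1+7/100) = 557/625 ≈ 0.891200
step 5 [5y] bond c/1=7/80: DF=(994817/800000 − 7/80·(0.976000+0.940300+0.933100+0.891200))/(1+7/80) = 337/400 ≈ 0.842500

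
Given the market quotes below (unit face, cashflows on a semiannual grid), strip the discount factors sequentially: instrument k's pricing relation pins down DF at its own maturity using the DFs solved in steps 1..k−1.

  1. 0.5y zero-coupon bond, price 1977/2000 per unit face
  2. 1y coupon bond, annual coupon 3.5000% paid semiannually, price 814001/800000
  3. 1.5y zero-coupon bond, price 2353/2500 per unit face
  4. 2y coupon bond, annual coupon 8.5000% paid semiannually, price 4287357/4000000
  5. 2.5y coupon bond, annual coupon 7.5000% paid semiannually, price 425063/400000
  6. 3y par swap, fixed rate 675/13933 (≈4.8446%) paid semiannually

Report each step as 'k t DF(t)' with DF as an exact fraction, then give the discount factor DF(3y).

1 1/2 1977/2000
2 1 983/1000
3 3/2 2353/2500
4 2 4547/5000
5 5/2 8861/10000
6 3 173/200
DF(3y) = 173/200 ≈ 0.865000

step 1 [0.5y] zero: DF = P = 1977/2000 ≈ 0.988500
step 2 [1y] bond c/2=7/400: DF=(814001/800000 − 7/400·(0.988500))/(1+7/400) = 983/1000 ≈ 0.983000
step 3 [1.5y] zero: DF = P = 2353/2500 ≈ 0.941200
step 4 [2y] bond c/2=17/400: DF=(4287357/4000000 − 17/400·(0.988500+0.983000+0.941200))/(1+17/400) = 4547/5000 ≈ 0.909400
step 5 [2.5y] bond c/2=3/80: DF=(425063/400000 − 3/80·(0.988500+0.983000+0.941200+0.909400))/(1+3/80) = 8861/10000 ≈ 0.886100
step 6 [3y] swap r/2=675/27866: DF=(1 − 675/27866·(0.988500+0.983000+0.941200+0.909400+0.886100))/(1+675/27866) = 173/200 ≈ 0.865000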